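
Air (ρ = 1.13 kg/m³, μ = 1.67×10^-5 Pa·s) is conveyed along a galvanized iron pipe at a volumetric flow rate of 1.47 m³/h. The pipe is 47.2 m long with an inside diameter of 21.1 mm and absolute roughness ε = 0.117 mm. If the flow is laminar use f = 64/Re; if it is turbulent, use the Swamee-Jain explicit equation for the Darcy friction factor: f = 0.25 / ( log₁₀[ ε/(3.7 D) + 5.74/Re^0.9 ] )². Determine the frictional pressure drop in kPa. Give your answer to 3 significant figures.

Q = 1.47 m³/h = 1.47/3600 = 0.0004083 m³/s.
Cross-sectional area A = πD²/4 = π(0.0211)²/4 = 0.0003497 m²; mean velocity V = Q/A = 0.0004083/0.0003497 = 1.168 m/s.
Reynolds number Re = ρVD/μ = 1.13 · 1.168 · 0.0211 / 1.67e-05 = 1667.
Re < 2300 → laminar flow, so f = 64/Re = 64/1667 = 0.03839 (the turbulent correlation is not needed).
Darcy-Weisbach: ΔP = f(L/D)(ρV²/2) = 0.03839·(47.2/0.0211)·(1.13·1.168²/2) = 0.03839·2237·0.7705 = 66.16 Pa.
ΔP = 66.16 Pa = 0.0662 kPa.

ΔP ≈ 0.0662 kPa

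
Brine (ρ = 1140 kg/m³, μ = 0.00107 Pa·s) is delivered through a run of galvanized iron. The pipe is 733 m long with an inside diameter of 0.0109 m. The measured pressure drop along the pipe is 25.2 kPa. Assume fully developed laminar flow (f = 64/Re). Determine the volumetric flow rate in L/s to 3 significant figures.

Q ≈ 0.0111 L/s

For laminar flow, f = 64/Re with Re = ρVD/μ, so Darcy-Weisbach reduces to ΔP = 32μLV/D². Solving for V: V = ΔP·D²/(32μL) = 2.52e+04·(0.0109)²/(32·0.00107·733) = 0.1193 m/s.
Check: Re = ρVD/μ = 1140·0.1193·0.0109/0.00107 = 1385 < 2300, so the laminar assumption holds.
Q = V·A = 0.1193·(π/4·0.0109²) = 1.113e-05 m³/s = 0.0111 L/s.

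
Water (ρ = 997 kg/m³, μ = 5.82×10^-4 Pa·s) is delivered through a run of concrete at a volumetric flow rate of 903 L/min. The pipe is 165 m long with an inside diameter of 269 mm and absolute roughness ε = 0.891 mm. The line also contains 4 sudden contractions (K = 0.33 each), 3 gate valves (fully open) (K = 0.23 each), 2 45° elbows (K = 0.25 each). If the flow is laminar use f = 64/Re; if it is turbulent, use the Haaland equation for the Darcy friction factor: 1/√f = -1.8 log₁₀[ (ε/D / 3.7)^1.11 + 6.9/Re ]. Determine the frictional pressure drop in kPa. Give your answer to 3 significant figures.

Q = 903 L/min = 903/60000 = 0.01505 m³/s.
Cross-sectional area A = πD²/4 = π(0.269)²/4 = 0.05683 m²; mean velocity V = Q/A = 0.01505/0.05683 = 0.2648 m/s.
Reynolds number Re = ρVD/μ = 997 · 0.2648 · 0.269 / 0.000582 = 1.22e+05.
Re > 4000 → turbulent. Relative roughness ε/D = 0.000891/0.269 = 0.00331. Haaland: 1/√f = -1.8 log₁₀[(0.00331/3.7)^1.11 + 6.9/1.22e+05] = -1.8 log₁₀[0.000414 + 5.65e-05] = 5.99, so f = 0.02787.
Total minor-loss coefficient ΣK = 4·0.33 + 3·0.23 + 2·0.25 = 2.51.
ΔP = [f·L/D + ΣK]·(ρV²/2) = [0.02787·165/0.269 + 2.51]·(997·0.2648²/2) = [17.1 + 2.51]·34.96 = 685.4 Pa.
ΔP = 685.4 Pa = 0.685 kPa.

ΔP ≈ 0.685 kPa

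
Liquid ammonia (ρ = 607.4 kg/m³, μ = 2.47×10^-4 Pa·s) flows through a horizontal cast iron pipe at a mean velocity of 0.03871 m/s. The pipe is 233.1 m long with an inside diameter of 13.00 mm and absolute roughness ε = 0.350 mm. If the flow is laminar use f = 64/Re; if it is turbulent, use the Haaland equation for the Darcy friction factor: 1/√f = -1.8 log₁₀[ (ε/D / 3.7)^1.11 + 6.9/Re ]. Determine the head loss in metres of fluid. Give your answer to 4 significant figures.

Reynolds number Re = ρVD/μ = 607.4 · 0.03871 · 0.013 / 0.000247 = 1237.
Re < 2300 → laminar flow, so f = 64/Re = 64/1237 = 0.05172 (the turbulent correlation is not needed).
Darcy-Weisbach: ΔP = f(L/D)(ρV²/2) = 0.05172·(233.1/0.013)·(607.4·0.03871²/2) = 0.05172·1.793e+04·0.4551 = 422 Pa.
Head loss h_f = ΔP/(ρg) = 422/(607.4·9.81) = 0.07082 m.

h_f ≈ 0.07082 m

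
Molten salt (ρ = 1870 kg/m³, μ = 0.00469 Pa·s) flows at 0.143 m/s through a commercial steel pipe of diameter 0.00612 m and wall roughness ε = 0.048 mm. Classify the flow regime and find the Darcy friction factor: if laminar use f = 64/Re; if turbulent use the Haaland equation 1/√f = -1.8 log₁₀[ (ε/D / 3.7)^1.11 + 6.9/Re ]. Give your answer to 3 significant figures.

Re = ρVD/μ = 1870·0.143·0.00612/0.00469 = 348.9.
Re < 2300 → laminar, so f = 64/Re = 0.1834 (roughness is irrelevant in laminar flow).

f ≈ 0.183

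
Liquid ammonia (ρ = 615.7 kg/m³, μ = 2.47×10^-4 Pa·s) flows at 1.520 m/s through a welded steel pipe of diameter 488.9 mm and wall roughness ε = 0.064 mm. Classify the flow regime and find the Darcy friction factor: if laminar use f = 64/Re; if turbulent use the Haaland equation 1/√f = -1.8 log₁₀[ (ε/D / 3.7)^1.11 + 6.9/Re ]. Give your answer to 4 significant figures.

Re = ρVD/μ = 615.7·1.52·0.4889/0.000247 = 1.852e+06.
Re > 4000 → turbulent. ε/D = 6.4e-05/0.4889 = 0.000131; Haaland: 1/√f = -1.8 log₁₀[1.15e-05 + 3.72e-06] = 8.674, so f = 0.01329.

f ≈ 0.01329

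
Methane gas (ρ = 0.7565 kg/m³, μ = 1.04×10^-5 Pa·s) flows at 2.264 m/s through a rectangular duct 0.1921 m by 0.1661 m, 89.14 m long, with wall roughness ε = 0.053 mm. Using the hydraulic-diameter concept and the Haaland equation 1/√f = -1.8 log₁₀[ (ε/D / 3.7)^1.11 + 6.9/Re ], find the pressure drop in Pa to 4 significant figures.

Hydraulic diameter D_h = 4A/P = 4·(0.1921·0.1661)/(2·(0.1921+0.1661)) = 0.1276/0.7164 = 0.1782 m.
Re = ρVD_h/μ = 0.7565·2.264·0.1782/1.04e-05 = 2.934e+04.
ε/D_h = 5.3e-05/0.1782 = 0.000297; Haaland gives 1/√f = -1.8 log₁₀[2.85e-05+0.000235] = 6.442, so f = 0.0241.
ΔP = f(L/D_h)(ρV²/2) = 0.0241·89.14/0.1782·1.939 = 23.38 Pa.

ΔP ≈ 23.38 Pa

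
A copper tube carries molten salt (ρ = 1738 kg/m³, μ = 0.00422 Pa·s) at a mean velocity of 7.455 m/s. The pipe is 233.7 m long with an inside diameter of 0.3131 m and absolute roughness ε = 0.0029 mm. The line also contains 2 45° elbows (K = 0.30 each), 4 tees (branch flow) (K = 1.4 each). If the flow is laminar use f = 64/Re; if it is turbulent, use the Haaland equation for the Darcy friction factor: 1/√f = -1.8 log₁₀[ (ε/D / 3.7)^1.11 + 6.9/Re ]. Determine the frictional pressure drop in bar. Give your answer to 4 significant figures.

Reynolds number Re = ρVD/μ = 1738 · 7.455 · 0.3131 / 0.00422 = 9.613e+05.
Re > 4000 → turbulent. Relative roughness ε/D = 2.9e-06/0.3131 = 9.26e-06. Haaland: 1/√f = -1.8 log₁₀[(9.26e-06/3.7)^1.11 + 6.9/9.613e+05] = -1.8 log₁₀[6.06e-07 + 7.18e-06] = 9.196, so f = 0.01183.
Total minor-loss coefficient ΣK = 2·0.3 + 4·1.4 = 6.2.
ΔP = [f·L/D + ΣK]·(ρV²/2) = [0.01183·233.7/0.3131 + 6.2]·(1738·7.455²/2) = [8.826 + 6.2]·4.83e+04 = 7.257e+05 Pa.
ΔP = 7.257e+05 Pa = 7.257 bar.

ΔP ≈ 7.257 bar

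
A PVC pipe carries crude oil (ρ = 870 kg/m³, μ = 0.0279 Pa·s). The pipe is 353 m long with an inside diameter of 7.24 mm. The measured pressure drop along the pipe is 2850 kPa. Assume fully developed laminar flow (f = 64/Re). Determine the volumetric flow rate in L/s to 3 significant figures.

Q ≈ 0.0195 L/s

For laminar flow, f = 64/Re with Re = ρVD/μ, so Darcy-Weisbach reduces to ΔP = 32μLV/D². Solving for V: V = ΔP·D²/(32μL) = 2.85e+06·(0.00724)²/(32·0.0279·353) = 0.474 m/s.
Check: Re = ρVD/μ = 870·0.474·0.00724/0.0279 = 107 < 2300, so the laminar assumption holds.
Q = V·A = 0.474·(π/4·0.00724²) = 1.951e-05 m³/s = 0.0195 L/s.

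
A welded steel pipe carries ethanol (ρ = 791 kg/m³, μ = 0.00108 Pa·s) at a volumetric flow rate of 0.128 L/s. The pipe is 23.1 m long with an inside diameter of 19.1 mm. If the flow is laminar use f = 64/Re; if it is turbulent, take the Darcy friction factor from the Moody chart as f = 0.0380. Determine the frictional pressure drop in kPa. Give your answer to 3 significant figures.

ΔP ≈ 3.63 kPa

Q = 0.128 L/s = 0.128/1000 = 0.000128 m³/s.
Cross-sectional area A = πD²/4 = π(0.0191)²/4 = 0.0002865 m²; mean velocity V = Q/A = 0.000128/0.0002865 = 0.4467 m/s.
Reynolds number Re = ρVD/μ = 791 · 0.4467 · 0.0191 / 0.00108 = 6249.
Re > 4000 → turbulent; use the Moody-chart value f = 0.0380.
Darcy-Weisbach: ΔP = f(L/D)(ρV²/2) = 0.038·(23.1/0.0191)·(791·0.4467²/2) = 0.038·1209·78.93 = 3628 Pa.
ΔP = 3628 Pa = 3.63 kPa.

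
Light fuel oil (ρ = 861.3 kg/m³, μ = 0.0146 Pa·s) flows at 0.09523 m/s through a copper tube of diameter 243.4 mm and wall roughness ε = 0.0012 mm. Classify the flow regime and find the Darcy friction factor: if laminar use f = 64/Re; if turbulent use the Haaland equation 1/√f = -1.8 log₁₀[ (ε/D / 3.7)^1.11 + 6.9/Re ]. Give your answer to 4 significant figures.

f ≈ 0.04680

Re = ρVD/μ = 861.3·0.09523·0.2434/0.0146 = 1367.
Re < 2300 → laminar, so f = 64/Re = 0.0468 (roughness is irrelevant in laminar flow).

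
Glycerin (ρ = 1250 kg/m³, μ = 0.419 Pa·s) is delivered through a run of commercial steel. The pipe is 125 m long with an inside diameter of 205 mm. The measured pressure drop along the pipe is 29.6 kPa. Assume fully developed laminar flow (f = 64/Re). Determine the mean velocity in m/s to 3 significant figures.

V ≈ 0.742 m/s

For laminar flow, f = 64/Re with Re = ρVD/μ, so Darcy-Weisbach reduces to ΔP = 32μLV/D². Solving for V: V = ΔP·D²/(32μL) = 2.96e+04·(0.205)²/(32·0.419·125) = 0.7422 m/s.
Check: Re = ρVD/μ = 1250·0.7422·0.205/0.419 = 453.9 < 2300, so the laminar assumption holds.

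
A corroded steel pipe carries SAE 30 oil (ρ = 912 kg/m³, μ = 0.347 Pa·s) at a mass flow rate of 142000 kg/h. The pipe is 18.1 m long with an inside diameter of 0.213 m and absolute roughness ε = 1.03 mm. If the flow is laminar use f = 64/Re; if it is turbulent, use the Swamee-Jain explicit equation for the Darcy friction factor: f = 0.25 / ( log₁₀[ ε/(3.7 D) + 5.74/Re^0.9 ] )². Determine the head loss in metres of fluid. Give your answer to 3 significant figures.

ṁ = 142000 kg/h = 142000/3600 = 39.44 kg/s.
A = πD²/4 = π(0.213)²/4 = 0.03563 m²; mean velocity V = ṁ/(ρA) = 39.44/(912 · 0.03563) = 1.214 m/s.
Reynolds number Re = ρVD/μ = 912 · 1.214 · 0.213 / 0.347 = 679.5.
Re < 2300 → laminar flow, so f = 64/Re = 64/679.5 = 0.09419 (the turbulent correlation is not needed).
Darcy-Weisbach: ΔP = f(L/D)(ρV²/2) = 0.09419·(18.1/0.213)·(912·1.214²/2) = 0.09419·84.98·671.8 = 5377 Pa.
Head loss h_f = ΔP/(ρg) = 5377/(912·9.81) = 0.601 m.

h_f ≈ 0.601 m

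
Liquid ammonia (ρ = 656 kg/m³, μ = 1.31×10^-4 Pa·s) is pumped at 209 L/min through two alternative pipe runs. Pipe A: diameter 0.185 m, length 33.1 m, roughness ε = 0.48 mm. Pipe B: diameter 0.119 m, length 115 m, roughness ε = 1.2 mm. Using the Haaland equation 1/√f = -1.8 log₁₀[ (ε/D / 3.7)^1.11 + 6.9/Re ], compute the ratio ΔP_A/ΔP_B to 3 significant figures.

Pipe A: V = Q/A = 0.003483/0.02688 = 0.1296 m/s; Re = 1.201e+05; ε/D = 0.00259; Haaland → f = 0.02626; ΔP_A = f(L/D)(ρV²/2) = 25.88 Pa.
Pipe B: V = Q/A = 0.003483/0.01112 = 0.3132 m/s; Re = 1.866e+05; ε/D = 0.0101; Haaland → f = 0.03839; ΔP_B = f(L/D)(ρV²/2) = 1194 Pa.
ΔP_A/ΔP_B = 25.88/1194 = 0.0217.

ΔP_A/ΔP_B ≈ 0.0217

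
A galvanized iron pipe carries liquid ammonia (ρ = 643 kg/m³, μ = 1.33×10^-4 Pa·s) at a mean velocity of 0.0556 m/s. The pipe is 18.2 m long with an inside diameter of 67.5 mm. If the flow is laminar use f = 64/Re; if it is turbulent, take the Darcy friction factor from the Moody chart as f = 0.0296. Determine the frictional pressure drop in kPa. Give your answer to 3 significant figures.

ΔP ≈ 0.00793 kPa

Reynolds number Re = ρVD/μ = 643 · 0.0556 · 0.0675 / 0.000133 = 1.814e+04.
Re > 4000 → turbulent; use the Moody-chart value f = 0.0296.
Darcy-Weisbach: ΔP = f(L/D)(ρV²/2) = 0.0296·(18.2/0.0675)·(643·0.0556²/2) = 0.0296·269.6·0.9939 = 7.932 Pa.
ΔP = 7.932 Pa = 0.00793 kPa.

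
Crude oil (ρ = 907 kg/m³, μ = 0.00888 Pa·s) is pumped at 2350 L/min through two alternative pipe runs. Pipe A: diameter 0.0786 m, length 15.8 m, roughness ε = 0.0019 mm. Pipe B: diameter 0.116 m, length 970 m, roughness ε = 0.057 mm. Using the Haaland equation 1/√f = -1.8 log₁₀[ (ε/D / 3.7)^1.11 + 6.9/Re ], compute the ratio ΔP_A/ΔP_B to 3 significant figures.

ΔP_A/ΔP_B ≈ 0.0984

Pipe A: V = Q/A = 0.03917/0.004852 = 8.072 m/s; Re = 6.48e+04; ε/D = 2.42e-05; Haaland → f = 0.01963; ΔP_A = f(L/D)(ρV²/2) = 1.166e+05 Pa.
Pipe B: V = Q/A = 0.03917/0.01057 = 3.706 m/s; Re = 4.391e+04; ε/D = 0.000491; Haaland → f = 0.02274; ΔP_B = f(L/D)(ρV²/2) = 1.184e+06 Pa.
ΔP_A/ΔP_B = 1.166e+05/1.184e+06 = 0.0984.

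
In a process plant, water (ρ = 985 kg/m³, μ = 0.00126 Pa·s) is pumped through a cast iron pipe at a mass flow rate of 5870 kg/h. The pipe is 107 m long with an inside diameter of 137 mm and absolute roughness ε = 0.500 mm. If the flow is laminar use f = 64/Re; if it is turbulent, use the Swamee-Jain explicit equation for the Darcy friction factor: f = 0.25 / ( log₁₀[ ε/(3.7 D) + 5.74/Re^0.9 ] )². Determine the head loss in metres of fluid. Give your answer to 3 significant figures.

ṁ = 5870 kg/h = 5870/3600 = 1.631 kg/s.
A = πD²/4 = π(0.137)²/4 = 0.01474 m²; mean velocity V = ṁ/(ρA) = 1.631/(985 · 0.01474) = 0.1123 m/s.
Reynolds number Re = ρVD/μ = 985 · 0.1123 · 0.137 / 0.00126 = 1.203e+04.
Re > 4000 → turbulent. Relative roughness ε/D = 0.0005/0.137 = 0.00365. Swamee-Jain: f = 0.25/(log₁₀[0.00365/3.7 + 5.74/1.203e+04^0.9])² = 0.25/(log₁₀[0.000986 + 0.00122])² = 0.25/(-2.656)² = 0.03544.
Darcy-Weisbach: ΔP = f(L/D)(ρV²/2) = 0.03544·(107/0.137)·(985·0.1123²/2) = 0.03544·781·6.211 = 171.9 Pa.
Head loss h_f = ΔP/(ρg) = 171.9/(985·9.81) = 0.0178 m.

h_f ≈ 0.0178 m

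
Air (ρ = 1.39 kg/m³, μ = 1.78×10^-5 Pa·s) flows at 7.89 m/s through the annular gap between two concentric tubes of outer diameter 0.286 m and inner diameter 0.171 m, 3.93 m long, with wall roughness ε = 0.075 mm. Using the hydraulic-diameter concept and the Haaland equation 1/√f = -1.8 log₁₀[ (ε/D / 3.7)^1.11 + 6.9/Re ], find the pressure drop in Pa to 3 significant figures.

ΔP ≈ 31.9 Pa

Hydraulic diameter D_h = 4A/P = D_o - D_i = 0.286 - 0.171 = 0.115 m.
Re = ρVD_h/μ = 1.39·7.89·0.115/1.78e-05 = 7.085e+04.
ε/D_h = 7.5e-05/0.115 = 0.000652; Haaland gives 1/√f = -1.8 log₁₀[6.81e-05+9.74e-05] = 6.806, so f = 0.02159.
ΔP = f(L/D_h)(ρV²/2) = 0.02159·3.93/0.115·43.27 = 31.92 Pa.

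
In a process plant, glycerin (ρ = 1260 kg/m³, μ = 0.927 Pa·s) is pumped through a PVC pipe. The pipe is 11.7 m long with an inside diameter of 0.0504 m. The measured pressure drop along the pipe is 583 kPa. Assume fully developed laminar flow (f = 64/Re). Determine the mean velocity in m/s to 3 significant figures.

For laminar flow, f = 64/Re with Re = ρVD/μ, so Darcy-Weisbach reduces to ΔP = 32μLV/D². Solving for V: V = ΔP·D²/(32μL) = 5.83e+05·(0.0504)²/(32·0.927·11.7) = 4.267 m/s.
Check: Re = ρVD/μ = 1260·4.267·0.0504/0.927 = 292.3 < 2300, so the laminar assumption holds.

V ≈ 4.27 m/s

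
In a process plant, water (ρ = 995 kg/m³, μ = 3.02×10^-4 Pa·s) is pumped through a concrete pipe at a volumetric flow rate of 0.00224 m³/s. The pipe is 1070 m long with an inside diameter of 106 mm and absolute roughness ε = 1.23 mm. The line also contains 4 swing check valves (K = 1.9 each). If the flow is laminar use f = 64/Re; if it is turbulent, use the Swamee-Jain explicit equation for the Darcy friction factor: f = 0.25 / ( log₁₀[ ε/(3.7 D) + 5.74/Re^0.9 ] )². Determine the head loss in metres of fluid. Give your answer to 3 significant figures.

h_f ≈ 1.38 m

Cross-sectional area A = πD²/4 = π(0.106)²/4 = 0.008825 m²; mean velocity V = Q/A = 0.00224/0.008825 = 0.2538 m/s.
Reynolds number Re = ρVD/μ = 995 · 0.2538 · 0.106 / 0.000302 = 8.865e+04.
Re > 4000 → turbulent. Relative roughness ε/D = 0.00123/0.106 = 0.0116. Swamee-Jain: f = 0.25/(log₁₀[0.0116/3.7 + 5.74/8.865e+04^0.9])² = 0.25/(log₁₀[0.00314 + 0.000202])² = 0.25/(-2.476)² = 0.04076.
Total minor-loss coefficient ΣK = 4·1.9 = 7.6.
ΔP = [f·L/D + ΣK]·(ρV²/2) = [0.04076·1070/0.106 + 7.6]·(995·0.2538²/2) = [411.5 + 7.6]·32.05 = 1.343e+04 Pa.
Head loss h_f = ΔP/(ρg) = 1.343e+04/(995·9.81) = 1.38 m.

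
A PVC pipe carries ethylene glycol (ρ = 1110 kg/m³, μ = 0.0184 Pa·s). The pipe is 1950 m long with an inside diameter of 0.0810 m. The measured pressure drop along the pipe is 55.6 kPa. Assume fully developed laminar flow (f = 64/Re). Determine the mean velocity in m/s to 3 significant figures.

V ≈ 0.318 m/s

For laminar flow, f = 64/Re with Re = ρVD/μ, so Darcy-Weisbach reduces to ΔP = 32μLV/D². Solving for V: V = ΔP·D²/(32μL) = 5.56e+04·(0.081)²/(32·0.0184·1950) = 0.3177 m/s.
Check: Re = ρVD/μ = 1110·0.3177·0.081/0.0184 = 1553 < 2300, so the laminar assumption holds.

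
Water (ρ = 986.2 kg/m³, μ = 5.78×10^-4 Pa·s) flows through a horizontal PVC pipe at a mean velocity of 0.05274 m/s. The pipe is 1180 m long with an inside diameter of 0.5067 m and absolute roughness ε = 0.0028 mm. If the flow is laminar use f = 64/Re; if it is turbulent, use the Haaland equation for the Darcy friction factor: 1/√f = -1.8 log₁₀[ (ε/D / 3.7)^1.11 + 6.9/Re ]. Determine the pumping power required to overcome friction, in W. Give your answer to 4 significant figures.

Reynolds number Re = ρVD/μ = 986.2 · 0.05274 · 0.5067 / 0.000578 = 4.56e+04.
Re > 4000 → turbulent. Relative roughness ε/D = 2.8e-06/0.5067 = 5.53e-06. Haaland: 1/√f = -1.8 log₁₀[(5.53e-06/3.7)^1.11 + 6.9/4.56e+04] = -1.8 log₁₀[3.41e-07 + 0.000151] = 6.874, so f = 0.02116.
Darcy-Weisbach: ΔP = f(L/D)(ρV²/2) = 0.02116·(1180/0.5067)·(986.2·0.05274²/2) = 0.02116·2329·1.372 = 67.59 Pa.
Q = V·A = 0.05274·0.2016 = 0.01063 m³/s.
Pumping power P = QΔP = 0.01063·67.59 = 0.71880 W = 0.7188 W.

P ≈ 0.7188 W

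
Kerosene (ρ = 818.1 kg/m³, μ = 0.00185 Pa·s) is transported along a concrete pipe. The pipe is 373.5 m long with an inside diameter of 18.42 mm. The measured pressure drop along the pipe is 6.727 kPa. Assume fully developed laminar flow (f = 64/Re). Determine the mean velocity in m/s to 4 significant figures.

V ≈ 0.1032 m/s

For laminar flow, f = 64/Re with Re = ρVD/μ, so Darcy-Weisbach reduces to ΔP = 32μLV/D². Solving for V: V = ΔP·D²/(32μL) = 6727·(0.01842)²/(32·0.00185·373.5) = 0.1032 m/s.
Check: Re = ρVD/μ = 818.1·0.1032·0.01842/0.00185 = 840.8 < 2300, so the laminar assumption holds.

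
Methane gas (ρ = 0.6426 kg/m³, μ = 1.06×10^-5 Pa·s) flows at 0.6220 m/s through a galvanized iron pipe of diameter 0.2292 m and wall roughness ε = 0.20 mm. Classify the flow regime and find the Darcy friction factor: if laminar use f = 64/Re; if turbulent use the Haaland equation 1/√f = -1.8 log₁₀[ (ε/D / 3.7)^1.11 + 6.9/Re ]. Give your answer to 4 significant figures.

Re = ρVD/μ = 0.6426·0.622·0.2292/1.06e-05 = 8643.
Re > 4000 → turbulent. ε/D = 0.0002/0.2292 = 0.000873; Haaland: 1/√f = -1.8 log₁₀[9.41e-05 + 0.000798] = 5.489, so f = 0.03319.

f ≈ 0.03319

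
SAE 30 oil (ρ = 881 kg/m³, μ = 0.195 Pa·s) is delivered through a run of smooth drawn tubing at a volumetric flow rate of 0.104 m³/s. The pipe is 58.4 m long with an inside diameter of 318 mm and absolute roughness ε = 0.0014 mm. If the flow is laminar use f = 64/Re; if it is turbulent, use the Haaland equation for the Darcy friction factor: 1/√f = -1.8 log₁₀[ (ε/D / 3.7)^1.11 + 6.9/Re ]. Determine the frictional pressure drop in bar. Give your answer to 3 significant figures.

Cross-sectional area A = πD²/4 = π(0.318)²/4 = 0.07942 m²; mean velocity V = Q/A = 0.104/0.07942 = 1.309 m/s.
Reynolds number Re = ρVD/μ = 881 · 1.309 · 0.318 / 0.195 = 1881.
Re < 2300 → laminar flow, so f = 64/Re = 64/1881 = 0.03402 (the turbulent correlation is not needed).
Darcy-Weisbach: ΔP = f(L/D)(ρV²/2) = 0.03402·(58.4/0.318)·(881·1.309²/2) = 0.03402·183.6·755.3 = 4719 Pa.
ΔP = 4719 Pa = 0.0472 bar.

ΔP ≈ 0.0472 bar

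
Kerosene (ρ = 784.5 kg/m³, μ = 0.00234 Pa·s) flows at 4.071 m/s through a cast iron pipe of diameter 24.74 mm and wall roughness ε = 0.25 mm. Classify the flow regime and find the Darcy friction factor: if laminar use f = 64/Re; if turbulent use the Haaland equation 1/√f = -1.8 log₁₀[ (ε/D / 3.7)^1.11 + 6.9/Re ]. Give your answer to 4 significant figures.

f ≈ 0.03972

Re = ρVD/μ = 784.5·4.071·0.02474/0.00234 = 3.377e+04.
Re > 4000 → turbulent. ε/D = 0.00025/0.02474 = 0.0101; Haaland: 1/√f = -1.8 log₁₀[0.00143 + 0.000204] = 5.018, so f = 0.03972.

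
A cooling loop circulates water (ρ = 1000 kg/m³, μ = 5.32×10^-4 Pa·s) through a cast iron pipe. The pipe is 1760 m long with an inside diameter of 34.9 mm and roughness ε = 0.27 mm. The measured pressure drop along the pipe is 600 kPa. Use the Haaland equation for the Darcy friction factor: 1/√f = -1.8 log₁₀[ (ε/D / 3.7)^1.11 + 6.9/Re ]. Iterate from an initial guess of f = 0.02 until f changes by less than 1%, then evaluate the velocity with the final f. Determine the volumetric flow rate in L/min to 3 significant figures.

Rearranging Darcy-Weisbach: V = √(2·ΔP·D/(f·L·ρ)). With ε/D = 0.00027/0.0349 = 0.00774, iterate starting from f = 0.02:
  f = 0.02 → V = √(2·6e+05·0.0349/(0.02·1760·1000)) = 1.091 m/s; Re = ρVD/μ = 7.156e+04; f → 0.03579
  f = 0.03579 → V = 0.8154 m/s; Re = 5.349e+04; f → 0.03609
Converged (Δf/f < 1%). With the final f = 0.03609: V = √(2·6e+05·0.0349/(0.03609·1760·1000)) = 0.8121 m/s.
Q = V·A = 0.8121·(π/4·0.0349²) = 0.0007768 m³/s = 46.6 L/min.

Q ≈ 46.6 L/min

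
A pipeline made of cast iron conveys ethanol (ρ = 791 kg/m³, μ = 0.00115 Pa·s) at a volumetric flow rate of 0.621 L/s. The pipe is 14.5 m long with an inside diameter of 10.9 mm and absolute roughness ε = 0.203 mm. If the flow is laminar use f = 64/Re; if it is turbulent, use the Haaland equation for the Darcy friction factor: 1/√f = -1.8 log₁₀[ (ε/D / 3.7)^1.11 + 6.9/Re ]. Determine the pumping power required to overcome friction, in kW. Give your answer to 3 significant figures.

P ≈ 0.698 kW

Q = 0.621 L/s = 0.621/1000 = 0.000621 m³/s.
Cross-sectional area A = πD²/4 = π(0.0109)²/4 = 9.331e-05 m²; mean velocity V = Q/A = 0.000621/9.331e-05 = 6.655 m/s.
Reynolds number Re = ρVD/μ = 791 · 6.655 · 0.0109 / 0.00115 = 4.989e+04.
Re > 4000 → turbulent. Relative roughness ε/D = 0.000203/0.0109 = 0.0186. Haaland: 1/√f = -1.8 log₁₀[(0.0186/3.7)^1.11 + 6.9/4.989e+04] = -1.8 log₁₀[0.00281 + 0.000138] = 4.554, so f = 0.04822.
Darcy-Weisbach: ΔP = f(L/D)(ρV²/2) = 0.04822·(14.5/0.0109)·(791·6.655²/2) = 0.04822·1330·1.752e+04 = 1.123e+06 Pa.
Pumping power P = QΔP = 0.000621·1.123e+06 = 697.7 W = 0.698 kW.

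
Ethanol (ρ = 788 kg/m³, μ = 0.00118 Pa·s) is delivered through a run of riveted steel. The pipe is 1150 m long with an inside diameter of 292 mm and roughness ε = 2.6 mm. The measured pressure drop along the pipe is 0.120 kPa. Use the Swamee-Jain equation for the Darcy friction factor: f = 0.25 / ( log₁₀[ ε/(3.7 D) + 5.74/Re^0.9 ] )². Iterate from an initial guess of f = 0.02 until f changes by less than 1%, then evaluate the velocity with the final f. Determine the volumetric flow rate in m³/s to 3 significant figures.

Q ≈ 0.00281 m³/s

Rearranging Darcy-Weisbach: V = √(2·ΔP·D/(f·L·ρ)). With ε/D = 0.0026/0.292 = 0.0089, iterate starting from f = 0.02:
  f = 0.02 → V = √(2·120·0.292/(0.02·1150·788)) = 0.06218 m/s; Re = ρVD/μ = 1.213e+04; f → 0.04194
  f = 0.04194 → V = 0.04294 m/s; Re = 8373; f → 0.04386
  f = 0.04386 → V = 0.04199 m/s; Re = 8188; f → 0.044
Converged (Δf/f < 1%). With the final f = 0.044: V = √(2·120·0.292/(0.044·1150·788)) = 0.04193 m/s.
Q = V·A = 0.04193·(π/4·0.292²) = 0.002808 m³/s = 0.00281 m³/s.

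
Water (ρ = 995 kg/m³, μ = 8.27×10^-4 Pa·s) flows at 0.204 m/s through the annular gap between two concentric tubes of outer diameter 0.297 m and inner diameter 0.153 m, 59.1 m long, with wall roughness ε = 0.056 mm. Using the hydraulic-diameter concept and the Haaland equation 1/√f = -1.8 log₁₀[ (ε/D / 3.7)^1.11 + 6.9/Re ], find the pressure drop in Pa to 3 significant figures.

Hydraulic diameter D_h = 4A/P = D_o - D_i = 0.297 - 0.153 = 0.144 m.
Re = ρVD_h/μ = 995·0.204·0.144/0.000827 = 3.534e+04.
ε/D_h = 5.6e-05/0.144 = 0.000389; Haaland gives 1/√f = -1.8 log₁₀[3.84e-05+0.000195] = 6.537, so f = 0.0234.
ΔP = f(L/D_h)(ρV²/2) = 0.0234·59.1/0.144·20.7 = 198.9 Pa.

ΔP ≈ 199 Pa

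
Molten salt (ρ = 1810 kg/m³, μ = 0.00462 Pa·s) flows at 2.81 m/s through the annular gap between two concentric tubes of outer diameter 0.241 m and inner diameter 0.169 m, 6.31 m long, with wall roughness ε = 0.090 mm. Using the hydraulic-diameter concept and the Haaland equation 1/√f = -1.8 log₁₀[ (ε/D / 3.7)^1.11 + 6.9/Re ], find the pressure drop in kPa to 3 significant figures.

ΔP ≈ 14.6 kPa

Hydraulic diameter D_h = 4A/P = D_o - D_i = 0.241 - 0.169 = 0.072 m.
Re = ρVD_h/μ = 1810·2.81·0.072/0.00462 = 7.926e+04.
ε/D_h = 9e-05/0.072 = 0.00125; Haaland gives 1/√f = -1.8 log₁₀[0.00014+8.71e-05] = 6.558, so f = 0.02325.
ΔP = f(L/D_h)(ρV²/2) = 0.02325·6.31/0.072·7146 = 1.456e+04 Pa.
ΔP = 14.6 kPa.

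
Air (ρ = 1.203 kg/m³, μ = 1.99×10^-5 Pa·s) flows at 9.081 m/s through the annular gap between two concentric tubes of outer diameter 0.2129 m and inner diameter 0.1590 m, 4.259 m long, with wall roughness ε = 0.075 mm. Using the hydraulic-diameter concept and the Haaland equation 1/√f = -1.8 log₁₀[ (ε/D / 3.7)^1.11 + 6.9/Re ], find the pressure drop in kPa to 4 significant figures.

Hydraulic diameter D_h = 4A/P = D_o - D_i = 0.2129 - 0.159 = 0.0539 m.
Re = ρVD_h/μ = 1.203·9.081·0.0539/1.99e-05 = 2.959e+04.
ε/D_h = 7.5e-05/0.0539 = 0.00139; Haaland gives 1/√f = -1.8 log₁₀[0.000158+0.000233] = 6.134, so f = 0.02658.
ΔP = f(L/D_h)(ρV²/2) = 0.02658·4.259/0.0539·49.6 = 104.2 Pa.
ΔP = 0.1042 kPa.

ΔP ≈ 0.1042 kPa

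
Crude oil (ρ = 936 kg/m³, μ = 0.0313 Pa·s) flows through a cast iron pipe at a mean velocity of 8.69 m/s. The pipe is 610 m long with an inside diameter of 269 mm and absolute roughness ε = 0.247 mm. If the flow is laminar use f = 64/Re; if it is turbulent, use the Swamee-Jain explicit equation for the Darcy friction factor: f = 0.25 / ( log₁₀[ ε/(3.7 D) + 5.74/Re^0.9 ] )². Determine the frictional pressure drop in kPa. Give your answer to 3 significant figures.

ΔP ≈ 1840 kPa

Reynolds number Re = ρVD/μ = 936 · 8.69 · 0.269 / 0.0313 = 6.99e+04.
Re > 4000 → turbulent. Relative roughness ε/D = 0.000247/0.269 = 0.000918. Swamee-Jain: f = 0.25/(log₁₀[0.000918/3.7 + 5.74/6.99e+04^0.9])² = 0.25/(log₁₀[0.000248 + 0.000251])² = 0.25/(-3.302)² = 0.02293.
Darcy-Weisbach: ΔP = f(L/D)(ρV²/2) = 0.02293·(610/0.269)·(936·8.69²/2) = 0.02293·2268·3.534e+04 = 1.837e+06 Pa.
ΔP = 1.837e+06 Pa = 1840 kPa.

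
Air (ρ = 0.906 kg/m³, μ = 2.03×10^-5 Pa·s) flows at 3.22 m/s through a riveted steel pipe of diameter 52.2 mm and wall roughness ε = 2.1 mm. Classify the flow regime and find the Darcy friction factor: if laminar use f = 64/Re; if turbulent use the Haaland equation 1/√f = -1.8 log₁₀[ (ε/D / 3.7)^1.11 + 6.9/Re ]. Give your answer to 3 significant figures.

Re = ρVD/μ = 0.906·3.22·0.0522/2.03e-05 = 7502.
Re > 4000 → turbulent. ε/D = 0.0021/0.0522 = 0.0402; Haaland: 1/√f = -1.8 log₁₀[0.00661 + 0.00092] = 3.822, so f = 0.06847.

f ≈ 0.0685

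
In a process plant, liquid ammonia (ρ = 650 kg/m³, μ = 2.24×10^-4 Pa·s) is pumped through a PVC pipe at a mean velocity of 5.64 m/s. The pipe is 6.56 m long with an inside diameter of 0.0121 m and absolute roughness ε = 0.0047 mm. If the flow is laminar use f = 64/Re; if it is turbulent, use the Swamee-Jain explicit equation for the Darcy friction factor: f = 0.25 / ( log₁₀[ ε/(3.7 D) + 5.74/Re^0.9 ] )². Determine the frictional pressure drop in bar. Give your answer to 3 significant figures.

Reynolds number Re = ρVD/μ = 650 · 5.64 · 0.0121 / 0.000224 = 1.98e+05.
Re > 4000 → turbulent. Relative roughness ε/D = 4.7e-06/0.0121 = 0.000388. Swamee-Jain: f = 0.25/(log₁₀[0.000388/3.7 + 5.74/1.98e+05^0.9])² = 0.25/(log₁₀[0.000105 + 9.81e-05])² = 0.25/(-3.692)² = 0.01834.
Darcy-Weisbach: ΔP = f(L/D)(ρV²/2) = 0.01834·(6.56/0.0121)·(650·5.64²/2) = 0.01834·542.1·1.034e+04 = 1.028e+05 Pa.
ΔP = 1.028e+05 Pa = 1.03 bar.

ΔP ≈ 1.03 bar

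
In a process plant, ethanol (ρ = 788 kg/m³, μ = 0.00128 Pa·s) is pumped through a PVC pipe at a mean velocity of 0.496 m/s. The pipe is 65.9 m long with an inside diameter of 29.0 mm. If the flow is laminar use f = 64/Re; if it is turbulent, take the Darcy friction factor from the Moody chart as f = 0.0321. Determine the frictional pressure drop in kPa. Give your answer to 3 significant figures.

Reynolds number Re = ρVD/μ = 788 · 0.496 · 0.029 / 0.00128 = 8855.
Re > 4000 → turbulent; use the Moody-chart value f = 0.0321.
Darcy-Weisbach: ΔP = f(L/D)(ρV²/2) = 0.0321·(65.9/0.029)·(788·0.496²/2) = 0.0321·2272·96.93 = 7071 Pa.
ΔP = 7071 Pa = 7.07 kPa.

ΔP ≈ 7.07 kPa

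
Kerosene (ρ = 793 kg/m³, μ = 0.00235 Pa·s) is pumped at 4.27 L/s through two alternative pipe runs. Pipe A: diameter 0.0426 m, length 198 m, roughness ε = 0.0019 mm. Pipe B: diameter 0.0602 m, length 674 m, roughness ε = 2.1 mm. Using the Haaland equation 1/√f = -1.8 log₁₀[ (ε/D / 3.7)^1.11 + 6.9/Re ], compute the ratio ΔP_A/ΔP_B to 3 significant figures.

Pipe A: V = Q/A = 0.00427/0.001425 = 2.996 m/s; Re = 4.307e+04; ε/D = 4.46e-05; Haaland → f = 0.02153; ΔP_A = f(L/D)(ρV²/2) = 3.562e+05 Pa.
Pipe B: V = Q/A = 0.00427/0.002846 = 1.5 m/s; Re = 3.048e+04; ε/D = 0.0349; Haaland → f = 0.06199; ΔP_B = f(L/D)(ρV²/2) = 6.193e+05 Pa.
ΔP_A/ΔP_B = 3.562e+05/6.193e+05 = 0.575.

ΔP_A/ΔP_B ≈ 0.575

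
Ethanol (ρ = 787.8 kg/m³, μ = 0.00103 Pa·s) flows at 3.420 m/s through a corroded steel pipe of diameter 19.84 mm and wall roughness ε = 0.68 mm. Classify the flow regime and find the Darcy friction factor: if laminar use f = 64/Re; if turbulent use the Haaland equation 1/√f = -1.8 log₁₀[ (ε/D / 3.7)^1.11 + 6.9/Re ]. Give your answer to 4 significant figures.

Re = ρVD/μ = 787.8·3.42·0.01984/0.00103 = 5.19e+04.
Re > 4000 → turbulent. ε/D = 0.00068/0.01984 = 0.0343; Haaland: 1/√f = -1.8 log₁₀[0.00553 + 0.000133] = 4.044, so f = 0.06115.

f ≈ 0.06115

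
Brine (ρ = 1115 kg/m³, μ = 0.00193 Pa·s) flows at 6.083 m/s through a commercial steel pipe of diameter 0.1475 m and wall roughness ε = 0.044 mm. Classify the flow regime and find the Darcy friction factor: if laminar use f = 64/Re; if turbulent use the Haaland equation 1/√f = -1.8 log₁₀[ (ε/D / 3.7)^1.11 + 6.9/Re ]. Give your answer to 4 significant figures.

f ≈ 0.01610

Re = ρVD/μ = 1115·6.083·0.1475/0.00193 = 5.184e+05.
Re > 4000 → turbulent. ε/D = 4.4e-05/0.1475 = 0.000298; Haaland: 1/√f = -1.8 log₁₀[2.86e-05 + 1.33e-05] = 7.88, so f = 0.0161.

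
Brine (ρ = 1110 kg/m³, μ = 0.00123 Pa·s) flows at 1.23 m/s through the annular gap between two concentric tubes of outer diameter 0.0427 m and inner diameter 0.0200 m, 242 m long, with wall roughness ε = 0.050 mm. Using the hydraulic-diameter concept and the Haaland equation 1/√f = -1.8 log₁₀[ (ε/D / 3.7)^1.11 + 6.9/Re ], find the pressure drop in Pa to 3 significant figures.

ΔP ≈ 258000 Pa

Hydraulic diameter D_h = 4A/P = D_o - D_i = 0.0427 - 0.02 = 0.0227 m.
Re = ρVD_h/μ = 1110·1.23·0.0227/0.00123 = 2.52e+04.
ε/D_h = 5e-05/0.0227 = 0.0022; Haaland gives 1/√f = -1.8 log₁₀[0.000263+0.000274] = 5.886, so f = 0.02886.
ΔP = f(L/D_h)(ρV²/2) = 0.02886·242/0.0227·839.7 = 2.584e+05 Pa.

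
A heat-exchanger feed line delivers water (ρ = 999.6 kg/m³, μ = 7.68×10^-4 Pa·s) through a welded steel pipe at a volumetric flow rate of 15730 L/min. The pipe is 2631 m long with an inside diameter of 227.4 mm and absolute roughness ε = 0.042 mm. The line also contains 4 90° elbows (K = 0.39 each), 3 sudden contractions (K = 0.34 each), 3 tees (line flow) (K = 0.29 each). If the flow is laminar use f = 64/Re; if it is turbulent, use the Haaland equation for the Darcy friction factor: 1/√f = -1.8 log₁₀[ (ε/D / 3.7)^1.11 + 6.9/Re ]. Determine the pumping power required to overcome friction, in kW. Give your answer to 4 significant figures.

P ≈ 905.1 kW

Q = 15730 L/min = 15730/60000 = 0.2622 m³/s.
Cross-sectional area A = πD²/4 = π(0.2274)²/4 = 0.04061 m²; mean velocity V = Q/A = 0.2622/0.04061 = 6.455 m/s.
Reynolds number Re = ρVD/μ = 999.6 · 6.455 · 0.2274 / 0.000768 = 1.911e+06.
Re > 4000 → turbulent. Relative roughness ε/D = 4.2e-05/0.2274 = 0.000185. Haaland: 1/√f = -1.8 log₁₀[(0.000185/3.7)^1.11 + 6.9/1.911e+06] = -1.8 log₁₀[1.68e-05 + 3.61e-06] = 8.443, so f = 0.01403.
Total minor-loss coefficient ΣK = 4·0.39 + 3·0.34 + 3·0.29 = 3.45.
ΔP = [f·L/D + ΣK]·(ρV²/2) = [0.01403·2631/0.2274 + 3.45]·(999.6·6.455²/2) = [162.3 + 3.45]·2.083e+04 = 3.452e+06 Pa.
Pumping power P = QΔP = 0.2622·3.452e+06 = 905110 W = 905.1 kW.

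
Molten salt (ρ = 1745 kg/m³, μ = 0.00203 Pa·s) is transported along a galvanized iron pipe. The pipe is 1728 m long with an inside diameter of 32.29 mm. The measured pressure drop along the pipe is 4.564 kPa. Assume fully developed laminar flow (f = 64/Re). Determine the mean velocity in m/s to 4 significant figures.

For laminar flow, f = 64/Re with Re = ρVD/μ, so Darcy-Weisbach reduces to ΔP = 32μLV/D². Solving for V: V = ΔP·D²/(32μL) = 4564·(0.03229)²/(32·0.00203·1728) = 0.04239 m/s.
Check: Re = ρVD/μ = 1745·0.04239·0.03229/0.00203 = 1177 < 2300, so the laminar assumption holds.

V ≈ 0.04239 m/s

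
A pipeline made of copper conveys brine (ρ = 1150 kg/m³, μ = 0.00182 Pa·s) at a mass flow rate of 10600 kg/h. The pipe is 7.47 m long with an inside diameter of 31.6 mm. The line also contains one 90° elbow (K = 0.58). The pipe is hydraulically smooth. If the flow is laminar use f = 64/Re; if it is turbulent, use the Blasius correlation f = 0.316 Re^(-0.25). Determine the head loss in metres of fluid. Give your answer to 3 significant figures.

h_f ≈ 2.85 m

ṁ = 10600 kg/h = 10600/3600 = 2.944 kg/s.
A = πD²/4 = π(0.0316)²/4 = 0.0007843 m²; mean velocity V = ṁ/(ρA) = 2.944/(1150 · 0.0007843) = 3.265 m/s.
Reynolds number Re = ρVD/μ = 1150 · 3.265 · 0.0316 / 0.00182 = 6.519e+04.
Re > 4000 → turbulent. Smooth-pipe (Blasius): f = 0.316 Re^(-0.25) = 0.316/(6.519e+04)^0.25 = 0.01978.
Total minor-loss coefficient ΣK = 1·0.58 = 0.58.
ΔP = [f·L/D + ΣK]·(ρV²/2) = [0.01978·7.47/0.0316 + 0.58]·(1150·3.265²/2) = [4.675 + 0.58]·6128 = 3.221e+04 Pa.
Head loss h_f = ΔP/(ρg) = 3.221e+04/(1150·9.81) = 2.85 m.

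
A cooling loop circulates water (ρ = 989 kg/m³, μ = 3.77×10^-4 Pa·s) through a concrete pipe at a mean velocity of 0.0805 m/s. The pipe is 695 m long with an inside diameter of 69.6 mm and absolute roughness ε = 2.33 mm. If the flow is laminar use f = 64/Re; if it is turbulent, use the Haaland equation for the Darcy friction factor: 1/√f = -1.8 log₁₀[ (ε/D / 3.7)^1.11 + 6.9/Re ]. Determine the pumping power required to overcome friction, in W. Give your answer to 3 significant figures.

Reynolds number Re = ρVD/μ = 989 · 0.0805 · 0.0696 / 0.000377 = 1.47e+04.
Re > 4000 → turbulent. Relative roughness ε/D = 0.00233/0.0696 = 0.0335. Haaland: 1/√f = -1.8 log₁₀[(0.0335/3.7)^1.11 + 6.9/1.47e+04] = -1.8 log₁₀[0.00539 + 0.000469] = 4.018, so f = 0.06195.
Darcy-Weisbach: ΔP = f(L/D)(ρV²/2) = 0.06195·(695/0.0696)·(989·0.0805²/2) = 0.06195·9986·3.204 = 1982 Pa.
Q = V·A = 0.0805·0.003805 = 0.0003063 m³/s.
Pumping power P = QΔP = 0.0003063·1982 = 0.6072 W = 0.607 W.

P ≈ 0.607 W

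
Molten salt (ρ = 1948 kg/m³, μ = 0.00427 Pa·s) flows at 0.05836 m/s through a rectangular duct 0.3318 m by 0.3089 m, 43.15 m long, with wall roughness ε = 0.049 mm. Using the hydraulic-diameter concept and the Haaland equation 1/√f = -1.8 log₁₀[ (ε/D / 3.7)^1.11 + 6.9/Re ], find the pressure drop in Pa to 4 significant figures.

ΔP ≈ 14.52 Pa

Hydraulic diameter D_h = 4A/P = 4·(0.3318·0.3089)/(2·(0.3318+0.3089)) = 0.41/1.281 = 0.3199 m.
Re = ρVD_h/μ = 1948·0.05836·0.3199/0.00427 = 8518.
ε/D_h = 4.9e-05/0.3199 = 0.000153; Haaland gives 1/√f = -1.8 log₁₀[1.36e-05+0.00081] = 5.552, so f = 0.03245.
ΔP = f(L/D_h)(ρV²/2) = 0.03245·43.15/0.3199·3.317 = 14.52 Pa.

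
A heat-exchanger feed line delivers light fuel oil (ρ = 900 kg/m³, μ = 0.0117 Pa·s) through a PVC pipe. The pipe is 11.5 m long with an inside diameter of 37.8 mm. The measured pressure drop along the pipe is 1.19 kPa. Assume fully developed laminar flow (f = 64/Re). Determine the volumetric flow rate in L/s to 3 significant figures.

Q ≈ 0.443 L/s

For laminar flow, f = 64/Re with Re = ρVD/μ, so Darcy-Weisbach reduces to ΔP = 32μLV/D². Solving for V: V = ΔP·D²/(32μL) = 1190·(0.0378)²/(32·0.0117·11.5) = 0.3949 m/s.
Check: Re = ρVD/μ = 900·0.3949·0.0378/0.0117 = 1148 < 2300, so the laminar assumption holds.
Q = V·A = 0.3949·(π/4·0.0378²) = 0.0004432 m³/s = 0.443 L/s.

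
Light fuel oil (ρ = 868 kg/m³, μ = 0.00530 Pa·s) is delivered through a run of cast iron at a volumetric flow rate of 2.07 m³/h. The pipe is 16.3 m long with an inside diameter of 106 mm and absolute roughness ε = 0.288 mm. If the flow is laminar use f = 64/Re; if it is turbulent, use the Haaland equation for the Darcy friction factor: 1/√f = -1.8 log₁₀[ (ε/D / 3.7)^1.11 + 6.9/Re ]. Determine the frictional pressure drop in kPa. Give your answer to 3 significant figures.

ΔP ≈ 0.0160 kPa

Q = 2.07 m³/h = 2.07/3600 = 0.000575 m³/s.
Cross-sectional area A = πD²/4 = π(0.106)²/4 = 0.008825 m²; mean velocity V = Q/A = 0.000575/0.008825 = 0.06516 m/s.
Reynolds number Re = ρVD/μ = 868 · 0.06516 · 0.106 / 0.0053 = 1131.
Re < 2300 → laminar flow, so f = 64/Re = 64/1131 = 0.05658 (the turbulent correlation is not needed).
Darcy-Weisbach: ΔP = f(L/D)(ρV²/2) = 0.05658·(16.3/0.106)·(868·0.06516²/2) = 0.05658·153.8·1.843 = 16.03 Pa.
ΔP = 16.03 Pa = 0.0160 kPa.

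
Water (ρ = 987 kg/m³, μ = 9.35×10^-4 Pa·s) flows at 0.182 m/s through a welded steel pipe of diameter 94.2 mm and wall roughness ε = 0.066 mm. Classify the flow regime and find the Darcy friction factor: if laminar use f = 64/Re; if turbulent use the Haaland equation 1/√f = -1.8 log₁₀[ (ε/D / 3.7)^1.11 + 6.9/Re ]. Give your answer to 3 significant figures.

f ≈ 0.0276

Re = ρVD/μ = 987·0.182·0.0942/0.000935 = 1.81e+04.
Re > 4000 → turbulent. ε/D = 6.6e-05/0.0942 = 0.000701; Haaland: 1/√f = -1.8 log₁₀[7.38e-05 + 0.000381] = 6.016, so f = 0.02763.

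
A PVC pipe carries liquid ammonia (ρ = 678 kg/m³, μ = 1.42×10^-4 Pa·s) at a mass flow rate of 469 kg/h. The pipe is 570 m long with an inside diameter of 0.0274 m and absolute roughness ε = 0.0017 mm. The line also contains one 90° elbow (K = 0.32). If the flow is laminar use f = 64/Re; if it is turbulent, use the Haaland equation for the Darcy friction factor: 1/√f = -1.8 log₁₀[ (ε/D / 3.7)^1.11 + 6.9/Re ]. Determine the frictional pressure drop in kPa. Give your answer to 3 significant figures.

ṁ = 469 kg/h = 469/3600 = 0.1303 kg/s.
A = πD²/4 = π(0.0274)²/4 = 0.0005896 m²; mean velocity V = ṁ/(ρA) = 0.1303/(678 · 0.0005896) = 0.3259 m/s.
Reynolds number Re = ρVD/μ = 678 · 0.3259 · 0.0274 / 0.000142 = 4.263e+04.
Re > 4000 → turbulent. Relative roughness ε/D = 1.7e-06/0.0274 = 6.2e-05. Haaland: 1/√f = -1.8 log₁₀[(6.2e-05/3.7)^1.11 + 6.9/4.263e+04] = -1.8 log₁₀[5e-06 + 0.000162] = 6.8, so f = 0.02163.
Total minor-loss coefficient ΣK = 1·0.32 = 0.32.
ΔP = [f·L/D + ΣK]·(ρV²/2) = [0.02163·570/0.0274 + 0.32]·(678·0.3259²/2) = [449.9 + 0.32]·36 = 1.621e+04 Pa.
ΔP = 1.621e+04 Pa = 16.2 kPa.

ΔP ≈ 16.2 kPa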